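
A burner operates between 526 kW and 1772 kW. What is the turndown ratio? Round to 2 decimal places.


TDR = Q_max / Q_min
TDR = 1772 / 526 = 3.37


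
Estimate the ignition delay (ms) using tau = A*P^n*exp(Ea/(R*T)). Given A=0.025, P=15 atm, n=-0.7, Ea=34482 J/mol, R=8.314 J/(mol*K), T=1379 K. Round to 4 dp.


tau = A * P^n * exp(Ea/(R*T))
P^n = 15^(-0.7) = 0.15022289
Ea/(R*T) = 34482/(8.314*1379) = 3.007587
exp(Ea/(R*T)) = 20.238500
tau = 0.025 * 0.15022289 * 20.238500 = 0.0760 ms


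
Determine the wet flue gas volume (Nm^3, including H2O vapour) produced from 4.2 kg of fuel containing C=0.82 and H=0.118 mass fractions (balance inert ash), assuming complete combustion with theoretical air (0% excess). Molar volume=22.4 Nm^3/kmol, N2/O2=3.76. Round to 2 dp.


Per kg fuel: CO2 = (C/12 kmol)*22.4 = (0.82/12)*22.4 = 1.53067 Nm^3
Per kg fuel: H2O = (H/2 kmol)*22.4 = (0.118/2)*22.4 = 1.32160 Nm^3
O2 needed per kg fuel = C/12 + H/4 = 0.82/12 + 0.118/4 = 0.09783333 kmol
Per kg fuel: N2 = O2*3.76*22.4 = 0.09783333*3.76*22.4 = 8.23991 Nm^3
Total per kg = 1.53067 + 1.32160 + 8.23991 = 11.09218 Nm^3
Total = 11.09218 * 4.2 = 46.59 Nm^3


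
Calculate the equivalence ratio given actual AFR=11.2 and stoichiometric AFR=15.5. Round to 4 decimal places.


phi = AFR_stoich / AFR_actual
phi = 15.5 / 11.2 = 1.3839


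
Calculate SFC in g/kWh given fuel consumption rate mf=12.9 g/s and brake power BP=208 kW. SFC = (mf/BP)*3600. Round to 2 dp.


SFC = (mf / BP) * 3600
Rate = 12.9 / 208 = 0.062019 g/(s*kW)
SFC = 0.062019 * 3600 = 223.27 g/kWh


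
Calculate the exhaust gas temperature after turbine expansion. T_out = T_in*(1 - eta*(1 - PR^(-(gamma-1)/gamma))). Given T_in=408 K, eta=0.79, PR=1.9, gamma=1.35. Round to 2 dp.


T_out = T_in * (1 - eta * (1 - PR^(-(gamma-1)/gamma)))
Exponent = -(1.35-1)/1.35 = -0.25925926
PR^exp = 1.9^(-0.25925926) = 0.84670193
Factor = 1 - 0.79*(1 - 0.84670193) = 0.87889452
T_out = 408 * 0.87889452 = 358.59 K


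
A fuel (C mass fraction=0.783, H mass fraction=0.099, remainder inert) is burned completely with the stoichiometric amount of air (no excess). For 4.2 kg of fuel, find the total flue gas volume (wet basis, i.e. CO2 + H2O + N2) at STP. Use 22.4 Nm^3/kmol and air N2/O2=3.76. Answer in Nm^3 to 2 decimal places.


Per kg fuel: CO2 = (C/12 kmol)*22.4 = (0.783/12)*22.4 = 1.46160 Nm^3
Per kg fuel: H2O = (H/2 kmol)*22.4 = (0.099/2)*22.4 = 1.10880 Nm^3
O2 needed per kg fuel = C/12 + H/4 = 0.783/12 + 0.099/4 = 0.09000000 kmol
Per kg fuel: N2 = O2*3.76*22.4 = 0.09000000*3.76*22.4 = 7.58016 Nm^3
Total per kg = 1.46160 + 1.10880 + 7.58016 = 10.15056 Nm^3
Total = 10.15056 * 4.2 = 42.63 Nm^3


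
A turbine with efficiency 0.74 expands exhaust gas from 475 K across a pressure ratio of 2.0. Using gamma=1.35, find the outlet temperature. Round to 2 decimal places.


T_out = T_in * (1 - eta * (1 - PR^(-(gamma-1)/gamma)))
Exponent = -(1.35-1)/1.35 = -0.25925926
PR^exp = 2.0^(-0.25925926) = 0.83551680
Factor = 1 - 0.74*(1 - 0.83551680) = 0.87828243
T_out = 475 * 0.87828243 = 417.18 K


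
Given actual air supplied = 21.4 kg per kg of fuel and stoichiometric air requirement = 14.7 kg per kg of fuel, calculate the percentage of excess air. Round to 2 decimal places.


Excess air = actual - stoichiometric = 21.4 - 14.7 = 6.70 kg/kg fuel
Excess air % = (excess / stoich) * 100 = (6.70 / 14.7) * 100 = 45.58%


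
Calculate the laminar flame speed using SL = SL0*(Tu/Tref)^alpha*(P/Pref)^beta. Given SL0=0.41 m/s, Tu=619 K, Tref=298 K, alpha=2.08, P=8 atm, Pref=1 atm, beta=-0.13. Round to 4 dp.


SL = SL0 * (Tu/Tref)^alpha * (P/Pref)^beta
T ratio = 619/298 = 2.07718121
(T ratio)^alpha = 2.07718121^2.08 = 4.574533
(P/Pref)^beta = 8^(-0.13) = 0.763130
SL = 0.41 * 4.574533 * 0.763130 = 1.4313 m/s


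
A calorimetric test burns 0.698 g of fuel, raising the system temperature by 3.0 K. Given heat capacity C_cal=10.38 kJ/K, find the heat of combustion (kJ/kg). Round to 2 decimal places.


Hc = C_cal * delta_T / m_fuel
Q_released = 10.38 * 3.0 = 31.1400 kJ
m_fuel = 0.698 g = 0.698/1000 kg = 0.000698 kg
Hc = 31.1400 / 0.000698 = 44613.18 kJ/kg


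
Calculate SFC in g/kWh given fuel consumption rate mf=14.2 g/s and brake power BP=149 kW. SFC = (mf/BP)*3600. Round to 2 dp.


SFC = (mf / BP) * 3600
Rate = 14.2 / 149 = 0.095302 g/(s*kW)
SFC = 0.095302 * 3600 = 343.09 g/kWh


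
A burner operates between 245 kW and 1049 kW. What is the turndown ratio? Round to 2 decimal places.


TDR = Q_max / Q_min
TDR = 1049 / 245 = 4.28


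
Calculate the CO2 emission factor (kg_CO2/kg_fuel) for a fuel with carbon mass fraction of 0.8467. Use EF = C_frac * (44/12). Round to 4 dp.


EF = C_frac * (M_CO2 / M_C)
EF = 0.8467 * (44/12)
EF = 0.8467 * 3.666667 = 3.1046 kg_CO2/kg_fuel


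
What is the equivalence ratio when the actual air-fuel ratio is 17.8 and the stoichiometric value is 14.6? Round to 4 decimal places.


phi = AFR_stoich / AFR_actual
phi = 14.6 / 17.8 = 0.8202


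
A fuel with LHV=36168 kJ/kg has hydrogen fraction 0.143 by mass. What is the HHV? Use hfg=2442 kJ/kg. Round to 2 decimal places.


HHV = LHV + hfg * 9 * H
Water addition = 2442 * 9 * 0.143 = 3142.854 kJ/kg
HHV = 36168 + 3142.854 = 39310.85 kJ/kg


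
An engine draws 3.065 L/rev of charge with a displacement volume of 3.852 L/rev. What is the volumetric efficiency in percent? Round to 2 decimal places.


eta_v = (V_actual / V_disp) * 100
Ratio = 3.065 / 3.852 = 0.7957
eta_v = 0.7957 * 100 = 79.57%


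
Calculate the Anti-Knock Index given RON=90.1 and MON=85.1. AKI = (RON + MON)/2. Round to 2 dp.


AKI = (RON + MON) / 2
AKI = (90.1 + 85.1) / 2
AKI = 175.2 / 2 = 87.60


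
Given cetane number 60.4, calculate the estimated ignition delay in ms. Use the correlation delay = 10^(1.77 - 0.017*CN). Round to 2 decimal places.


delay = 10^(1.77 - 0.017*CN)
Exponent = 1.77 - 0.017*60.4 = 0.7432
delay = 10^0.7432 = 5.54 ms


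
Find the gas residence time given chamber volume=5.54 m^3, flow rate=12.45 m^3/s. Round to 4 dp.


tau = V / Q_flow
tau = 5.54 / 12.45 = 0.4450 s


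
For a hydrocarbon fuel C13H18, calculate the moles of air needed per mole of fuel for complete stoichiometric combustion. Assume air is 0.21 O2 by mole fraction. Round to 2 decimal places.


Balanced combustion: C13H18 + 17.5 O2 -> 13 CO2 + 9 H2O
O2 needed = C + H/4 = 13 + 18/4 = 17.50 moles
Air moles = O2 / 0.21 = 17.50 / 0.21 = 83.33 moles air


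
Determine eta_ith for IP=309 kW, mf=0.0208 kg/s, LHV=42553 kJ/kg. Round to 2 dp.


eta_ith = (IP / (mf * LHV)) * 100
Denominator = 0.0208 * 42553 = 885.1024 kW
eta_ith = (309 / 885.1024) * 100 = 34.91%


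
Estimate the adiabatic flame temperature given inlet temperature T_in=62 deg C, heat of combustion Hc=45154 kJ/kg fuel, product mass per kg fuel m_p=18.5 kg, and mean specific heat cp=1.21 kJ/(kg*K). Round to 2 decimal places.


T_ad = T_in + Hc / (m_p * cp)
Denominator = 18.5 * 1.21 = 22.3850
Temperature rise = 45154 / 22.3850 = 2017.15 K
T_ad = 62 + 2017.15 = 2079.15 deg C


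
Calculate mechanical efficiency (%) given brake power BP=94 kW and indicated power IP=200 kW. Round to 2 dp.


eta_mech = (BP / IP) * 100
Ratio = 94 / 200 = 0.4700
eta_mech = 0.4700 * 100 = 47.00%


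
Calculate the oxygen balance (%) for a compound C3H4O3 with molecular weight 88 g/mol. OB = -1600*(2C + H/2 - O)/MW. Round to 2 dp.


OB = -1600 * (2C + H/2 - O) / MW
Inner = 2*3 + 4/2 - 3 = 5.00
OB = -1600 * 5.00 / 88 = -90.91%


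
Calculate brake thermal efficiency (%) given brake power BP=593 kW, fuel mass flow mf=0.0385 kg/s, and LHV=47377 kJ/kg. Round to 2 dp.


eta_BTE = (BP / (mf * LHV)) * 100
Denominator = 0.0385 * 47377 = 1824.0145 kW
eta_BTE = (593 / 1824.0145) * 100 = 32.51%


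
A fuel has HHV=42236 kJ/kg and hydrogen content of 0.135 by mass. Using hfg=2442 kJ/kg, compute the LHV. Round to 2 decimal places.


LHV = HHV - hfg * 9 * H
Water correction = 2442 * 9 * 0.135 = 2967.030 kJ/kg
LHV = 42236 - 2967.030 = 39268.97 kJ/kg


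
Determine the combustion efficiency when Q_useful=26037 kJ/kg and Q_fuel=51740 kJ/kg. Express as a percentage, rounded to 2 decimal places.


Efficiency = (Q_useful / Q_fuel) * 100
Efficiency = (26037 / 51740) * 100
Efficiency = 0.5032 * 100 = 50.32%


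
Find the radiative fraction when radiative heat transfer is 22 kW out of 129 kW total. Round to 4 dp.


f_rad = Q_rad / Q_total
f_rad = 22 / 129 = 0.1705


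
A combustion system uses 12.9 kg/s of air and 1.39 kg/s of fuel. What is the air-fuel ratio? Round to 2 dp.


AFR = m_air / m_fuel
AFR = 12.9 / 1.39 = 9.28


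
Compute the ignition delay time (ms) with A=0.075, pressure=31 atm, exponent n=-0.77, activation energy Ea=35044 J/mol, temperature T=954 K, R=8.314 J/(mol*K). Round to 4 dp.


tau = A * P^n * exp(Ea/(R*T))
P^n = 31^(-0.77) = 0.07106430
Ea/(R*T) = 35044/(8.314*954) = 4.418301
exp(Ea/(R*T)) = 82.955206
tau = 0.075 * 0.07106430 * 82.955206 = 0.4421 ms


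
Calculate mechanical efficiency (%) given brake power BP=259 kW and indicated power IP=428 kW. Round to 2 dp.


eta_mech = (BP / IP) * 100
Ratio = 259 / 428 = 0.6051
eta_mech = 0.6051 * 100 = 60.51%


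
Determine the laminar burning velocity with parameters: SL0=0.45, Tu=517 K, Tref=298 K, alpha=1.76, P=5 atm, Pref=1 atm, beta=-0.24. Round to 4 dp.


SL = SL0 * (Tu/Tref)^alpha * (P/Pref)^beta
T ratio = 517/298 = 1.73489933
(T ratio)^alpha = 1.73489933^1.76 = 2.637077
(P/Pref)^beta = 5^(-0.24) = 0.679590
SL = 0.45 * 2.637077 * 0.679590 = 0.8065 m/s


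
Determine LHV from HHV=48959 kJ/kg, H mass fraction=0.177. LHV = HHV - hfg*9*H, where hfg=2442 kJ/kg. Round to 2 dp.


LHV = HHV - hfg * 9 * H
Water correction = 2442 * 9 * 0.177 = 3890.106 kJ/kg
LHV = 48959 - 3890.106 = 45068.89 kJ/kg


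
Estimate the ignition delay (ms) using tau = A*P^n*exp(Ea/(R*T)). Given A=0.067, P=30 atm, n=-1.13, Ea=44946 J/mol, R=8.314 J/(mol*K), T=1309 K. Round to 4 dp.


tau = A * P^n * exp(Ea/(R*T))
P^n = 30^(-1.13) = 0.02142165
Ea/(R*T) = 44946/(8.314*1309) = 4.129918
exp(Ea/(R*T)) = 62.172796
tau = 0.067 * 0.02142165 * 62.172796 = 0.0892 ms


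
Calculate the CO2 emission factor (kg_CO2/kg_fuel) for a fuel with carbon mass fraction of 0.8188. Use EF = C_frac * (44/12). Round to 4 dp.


EF = C_frac * (M_CO2 / M_C)
EF = 0.8188 * (44/12)
EF = 0.8188 * 3.666667 = 3.0023 kg_CO2/kg_fuel


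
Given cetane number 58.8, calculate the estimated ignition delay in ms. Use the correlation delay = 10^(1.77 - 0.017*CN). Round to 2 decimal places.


delay = 10^(1.77 - 0.017*CN)
Exponent = 1.77 - 0.017*58.8 = 0.7704
delay = 10^0.7704 = 5.89 ms


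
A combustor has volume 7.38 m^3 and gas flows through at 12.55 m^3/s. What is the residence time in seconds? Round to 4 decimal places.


tau = V / Q_flow
tau = 7.38 / 12.55 = 0.5880 s


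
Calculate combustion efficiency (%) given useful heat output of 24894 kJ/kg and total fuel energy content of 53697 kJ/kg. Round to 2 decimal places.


Efficiency = (Q_useful / Q_fuel) * 100
Efficiency = (24894 / 53697) * 100
Efficiency = 0.4636 * 100 = 46.36%


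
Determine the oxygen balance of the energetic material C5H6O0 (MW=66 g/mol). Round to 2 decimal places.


OB = -1600 * (2C + H/2 - O) / MW
Inner = 2*5 + 6/2 - 0 = 13.00
OB = -1600 * 13.00 / 66 = -315.15%


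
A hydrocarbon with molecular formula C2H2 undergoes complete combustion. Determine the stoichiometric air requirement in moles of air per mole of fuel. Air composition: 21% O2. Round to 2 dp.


Balanced combustion: C2H2 + 2.5 O2 -> 2 CO2 + 1 H2O
O2 needed = C + H/4 = 2 + 2/4 = 2.50 moles
Air moles = O2 / 0.21 = 2.50 / 0.21 = 11.90 moles air


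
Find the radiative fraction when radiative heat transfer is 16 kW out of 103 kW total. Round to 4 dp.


f_rad = Q_rad / Q_total
f_rad = 16 / 103 = 0.1553


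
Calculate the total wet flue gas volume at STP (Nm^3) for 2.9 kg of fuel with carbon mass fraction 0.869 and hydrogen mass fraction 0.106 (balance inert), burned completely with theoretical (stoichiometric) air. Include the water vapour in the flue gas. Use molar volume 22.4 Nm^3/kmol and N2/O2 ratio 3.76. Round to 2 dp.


Per kg fuel: CO2 = (C/12 kmol)*22.4 = (0.869/12)*22.4 = 1.62213 Nm^3
Per kg fuel: H2O = (H/2 kmol)*22.4 = (0.106/2)*22.4 = 1.18720 Nm^3
O2 needed per kg fuel = C/12 + H/4 = 0.869/12 + 0.106/4 = 0.09891667 kmol
Per kg fuel: N2 = O2*3.76*22.4 = 0.09891667*3.76*22.4 = 8.33116 Nm^3
Total per kg = 1.62213 + 1.18720 + 8.33116 = 11.14049 Nm^3
Total = 11.14049 * 2.9 = 32.31 Nm^3


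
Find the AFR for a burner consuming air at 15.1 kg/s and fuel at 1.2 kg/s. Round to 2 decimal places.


AFR = m_air / m_fuel
AFR = 15.1 / 1.2 = 12.58


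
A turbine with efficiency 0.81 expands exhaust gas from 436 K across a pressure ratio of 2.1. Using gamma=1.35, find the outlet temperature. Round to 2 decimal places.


T_out = T_in * (1 - eta * (1 - PR^(-(gamma-1)/gamma)))
Exponent = -(1.35-1)/1.35 = -0.25925926
PR^exp = 2.1^(-0.25925926) = 0.82501466
Factor = 1 - 0.81*(1 - 0.82501466) = 0.85826187
T_out = 436 * 0.85826187 = 374.20 K


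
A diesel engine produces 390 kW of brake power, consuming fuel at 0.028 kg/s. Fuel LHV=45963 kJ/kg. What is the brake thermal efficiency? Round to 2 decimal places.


eta_BTE = (BP / (mf * LHV)) * 100
Denominator = 0.028 * 45963 = 1286.9640 kW
eta_BTE = (390 / 1286.9640) * 100 = 30.30%


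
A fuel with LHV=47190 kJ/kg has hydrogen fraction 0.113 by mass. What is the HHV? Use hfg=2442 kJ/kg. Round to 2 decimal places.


HHV = LHV + hfg * 9 * H
Water addition = 2442 * 9 * 0.113 = 2483.514 kJ/kg
HHV = 47190 + 2483.514 = 49673.51 kJ/kg


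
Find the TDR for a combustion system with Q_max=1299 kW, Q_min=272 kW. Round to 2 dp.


TDR = Q_max / Q_min
TDR = 1299 / 272 = 4.78


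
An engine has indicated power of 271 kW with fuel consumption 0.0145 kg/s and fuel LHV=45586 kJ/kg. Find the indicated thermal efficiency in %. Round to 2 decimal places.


eta_ith = (IP / (mf * LHV)) * 100
Denominator = 0.0145 * 45586 = 660.9970 kW
eta_ith = (271 / 660.9970) * 100 = 41.00%


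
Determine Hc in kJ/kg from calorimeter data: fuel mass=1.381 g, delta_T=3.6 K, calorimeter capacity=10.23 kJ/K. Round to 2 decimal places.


Hc = C_cal * delta_T / m_fuel
Q_released = 10.23 * 3.6 = 36.8280 kJ
m_fuel = 1.381 g = 1.381/1000 kg = 0.001381 kg
Hc = 36.8280 / 0.001381 = 26667.63 kJ/kg


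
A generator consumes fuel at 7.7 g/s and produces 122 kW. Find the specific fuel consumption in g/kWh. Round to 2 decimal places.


SFC = (mf / BP) * 3600
Rate = 7.7 / 122 = 0.063115 g/(s*kW)
SFC = 0.063115 * 3600 = 227.21 g/kWh


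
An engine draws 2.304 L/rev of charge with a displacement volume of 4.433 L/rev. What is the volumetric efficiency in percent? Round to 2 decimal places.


eta_v = (V_actual / V_disp) * 100
Ratio = 2.304 / 4.433 = 0.5197
eta_v = 0.5197 * 100 = 51.97%


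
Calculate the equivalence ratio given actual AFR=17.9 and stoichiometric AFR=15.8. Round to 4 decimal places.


phi = AFR_stoich / AFR_actual
phi = 15.8 / 17.9 = 0.8827


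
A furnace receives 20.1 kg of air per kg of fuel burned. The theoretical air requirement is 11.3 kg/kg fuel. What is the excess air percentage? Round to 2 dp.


Excess air = actual - stoichiometric = 20.1 - 11.3 = 8.80 kg/kg fuel
Excess air % = (excess / stoich) * 100 = (8.80 / 11.3) * 100 = 77.88%


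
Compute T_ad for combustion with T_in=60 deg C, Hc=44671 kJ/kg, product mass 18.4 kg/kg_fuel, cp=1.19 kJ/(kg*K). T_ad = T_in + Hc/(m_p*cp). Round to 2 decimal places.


T_ad = T_in + Hc / (m_p * cp)
Denominator = 18.4 * 1.19 = 21.8960
Temperature rise = 44671 / 21.8960 = 2040.14 K
T_ad = 60 + 2040.14 = 2100.14 deg C


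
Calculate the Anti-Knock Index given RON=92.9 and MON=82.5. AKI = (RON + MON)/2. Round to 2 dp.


AKI = (RON + MON) / 2
AKI = (92.9 + 82.5) / 2
AKI = 175.4 / 2 = 87.70


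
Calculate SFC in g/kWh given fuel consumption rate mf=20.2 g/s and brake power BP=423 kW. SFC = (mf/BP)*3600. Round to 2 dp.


SFC = (mf / BP) * 3600
Rate = 20.2 / 423 = 0.047754 g/(s*kW)
SFC = 0.047754 * 3600 = 171.91 g/kWh


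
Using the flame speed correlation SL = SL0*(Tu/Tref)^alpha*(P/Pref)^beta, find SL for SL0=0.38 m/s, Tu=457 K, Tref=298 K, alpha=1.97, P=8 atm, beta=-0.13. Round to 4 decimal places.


SL = SL0 * (Tu/Tref)^alpha * (P/Pref)^beta
T ratio = 457/298 = 1.53355705
(T ratio)^alpha = 1.53355705^1.97 = 2.321822
(P/Pref)^beta = 8^(-0.13) = 0.763130
SL = 0.38 * 2.321822 * 0.763130 = 0.6733 m/s


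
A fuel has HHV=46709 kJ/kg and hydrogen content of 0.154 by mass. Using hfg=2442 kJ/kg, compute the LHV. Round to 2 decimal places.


LHV = HHV - hfg * 9 * H
Water correction = 2442 * 9 * 0.154 = 3384.612 kJ/kg
LHV = 46709 - 3384.612 = 43324.39 kJ/kg


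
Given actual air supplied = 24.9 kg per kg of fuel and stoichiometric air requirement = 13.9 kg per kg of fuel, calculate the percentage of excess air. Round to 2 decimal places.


Excess air = actual - stoichiometric = 24.9 - 13.9 = 11.00 kg/kg fuel
Excess air % = (excess / stoich) * 100 = (11.00 / 13.9) * 100 = 79.14%


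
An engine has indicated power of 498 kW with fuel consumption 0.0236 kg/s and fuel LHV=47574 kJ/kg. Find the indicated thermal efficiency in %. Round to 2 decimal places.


eta_ith = (IP / (mf * LHV)) * 100
Denominator = 0.0236 * 47574 = 1122.7464 kW
eta_ith = (498 / 1122.7464) * 100 = 44.36%


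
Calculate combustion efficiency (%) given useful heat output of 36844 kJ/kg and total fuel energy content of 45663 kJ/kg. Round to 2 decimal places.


Efficiency = (Q_useful / Q_fuel) * 100
Efficiency = (36844 / 45663) * 100
Efficiency = 0.8069 * 100 = 80.69%


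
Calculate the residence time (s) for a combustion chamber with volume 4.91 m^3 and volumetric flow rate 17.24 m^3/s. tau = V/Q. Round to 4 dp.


tau = V / Q_flow
tau = 4.91 / 17.24 = 0.2848 s


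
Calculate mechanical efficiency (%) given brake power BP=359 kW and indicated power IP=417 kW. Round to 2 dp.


eta_mech = (BP / IP) * 100
Ratio = 359 / 417 = 0.8609
eta_mech = 0.8609 * 100 = 86.09%


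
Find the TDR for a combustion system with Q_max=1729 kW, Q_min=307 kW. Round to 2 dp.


TDR = Q_max / Q_min
TDR = 1729 / 307 = 5.63


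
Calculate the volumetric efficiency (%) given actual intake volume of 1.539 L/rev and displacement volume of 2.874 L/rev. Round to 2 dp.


eta_v = (V_actual / V_disp) * 100
Ratio = 1.539 / 2.874 = 0.5355
eta_v = 0.5355 * 100 = 53.55%


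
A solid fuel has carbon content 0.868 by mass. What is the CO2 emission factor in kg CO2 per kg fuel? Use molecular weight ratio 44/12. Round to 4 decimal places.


EF = C_frac * (M_CO2 / M_C)
EF = 0.868 * (44/12)
EF = 0.868 * 3.666667 = 3.1827 kg_CO2/kg_fuel


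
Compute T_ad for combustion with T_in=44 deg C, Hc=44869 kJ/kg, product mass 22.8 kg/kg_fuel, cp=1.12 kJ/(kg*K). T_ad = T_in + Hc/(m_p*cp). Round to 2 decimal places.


T_ad = T_in + Hc / (m_p * cp)
Denominator = 22.8 * 1.12 = 25.5360
Temperature rise = 44869 / 25.5360 = 1757.09 K
T_ad = 44 + 1757.09 = 1801.09 deg C


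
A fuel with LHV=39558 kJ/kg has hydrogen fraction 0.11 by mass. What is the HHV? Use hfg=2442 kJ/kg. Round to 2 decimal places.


HHV = LHV + hfg * 9 * H
Water addition = 2442 * 9 * 0.11 = 2417.580 kJ/kg
HHV = 39558 + 2417.580 = 41975.58 kJ/kg


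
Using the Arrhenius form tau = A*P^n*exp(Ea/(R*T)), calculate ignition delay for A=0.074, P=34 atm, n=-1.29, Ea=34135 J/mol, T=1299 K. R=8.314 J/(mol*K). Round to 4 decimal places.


tau = A * P^n * exp(Ea/(R*T))
P^n = 34^(-1.29) = 0.01057772
Ea/(R*T) = 34135/(8.314*1299) = 3.160682
exp(Ea/(R*T)) = 23.586665
tau = 0.074 * 0.01057772 * 23.586665 = 0.0185 ms


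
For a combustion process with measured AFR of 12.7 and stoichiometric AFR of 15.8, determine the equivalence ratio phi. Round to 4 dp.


phi = AFR_stoich / AFR_actual
phi = 15.8 / 12.7 = 1.2441


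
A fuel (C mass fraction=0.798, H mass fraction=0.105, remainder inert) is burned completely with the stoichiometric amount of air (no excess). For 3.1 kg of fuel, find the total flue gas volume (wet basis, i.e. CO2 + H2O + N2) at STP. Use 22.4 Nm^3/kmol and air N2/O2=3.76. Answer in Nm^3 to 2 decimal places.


Per kg fuel: CO2 = (C/12 kmol)*22.4 = (0.798/12)*22.4 = 1.48960 Nm^3
Per kg fuel: H2O = (H/2 kmol)*22.4 = (0.105/2)*22.4 = 1.17600 Nm^3
O2 needed per kg fuel = C/12 + H/4 = 0.798/12 + 0.105/4 = 0.09275000 kmol
Per kg fuel: N2 = O2*3.76*22.4 = 0.09275000*3.76*22.4 = 7.81178 Nm^3
Total per kg = 1.48960 + 1.17600 + 7.81178 = 10.47738 Nm^3
Total = 10.47738 * 3.1 = 32.48 Nm^3


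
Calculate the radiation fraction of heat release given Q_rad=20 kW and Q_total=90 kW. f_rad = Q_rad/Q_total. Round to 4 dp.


f_rad = Q_rad / Q_total
f_rad = 20 / 90 = 0.2222


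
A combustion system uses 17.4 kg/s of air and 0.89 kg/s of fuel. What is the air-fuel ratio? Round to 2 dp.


AFR = m_air / m_fuel
AFR = 17.4 / 0.89 = 19.55


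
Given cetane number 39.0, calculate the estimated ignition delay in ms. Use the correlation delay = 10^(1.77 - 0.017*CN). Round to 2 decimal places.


delay = 10^(1.77 - 0.017*CN)
Exponent = 1.77 - 0.017*39.0 = 1.1070
delay = 10^1.1070 = 12.79 ms


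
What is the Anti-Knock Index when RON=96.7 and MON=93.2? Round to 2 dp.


AKI = (RON + MON) / 2
AKI = (96.7 + 93.2) / 2
AKI = 189.9 / 2 = 94.95


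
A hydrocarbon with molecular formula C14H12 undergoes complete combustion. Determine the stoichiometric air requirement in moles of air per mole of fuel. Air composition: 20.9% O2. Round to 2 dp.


Balanced combustion: C14H12 + 17 O2 -> 14 CO2 + 6 H2O
O2 needed = C + H/4 = 14 + 12/4 = 17.00 moles
Air moles = O2 / 0.209 = 17.00 / 0.209 = 81.34 moles air


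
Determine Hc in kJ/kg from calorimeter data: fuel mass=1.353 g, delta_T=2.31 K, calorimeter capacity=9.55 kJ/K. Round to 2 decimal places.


Hc = C_cal * delta_T / m_fuel
Q_released = 9.55 * 2.31 = 22.0605 kJ
m_fuel = 1.353 g = 1.353/1000 kg = 0.001353 kg
Hc = 22.0605 / 0.001353 = 16304.88 kJ/kg


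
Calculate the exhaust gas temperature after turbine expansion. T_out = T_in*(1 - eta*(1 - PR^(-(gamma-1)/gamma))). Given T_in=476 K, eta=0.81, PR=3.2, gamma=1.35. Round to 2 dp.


T_out = T_in * (1 - eta * (1 - PR^(-(gamma-1)/gamma)))
Exponent = -(1.35-1)/1.35 = -0.25925926
PR^exp = 3.2^(-0.25925926) = 0.73966521
Factor = 1 - 0.81*(1 - 0.73966521) = 0.78912882
T_out = 476 * 0.78912882 = 375.63 K


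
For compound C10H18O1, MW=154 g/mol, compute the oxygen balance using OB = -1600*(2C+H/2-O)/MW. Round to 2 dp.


OB = -1600 * (2C + H/2 - O) / MW
Inner = 2*10 + 18/2 - 1 = 28.00
OB = -1600 * 28.00 / 154 = -290.91%


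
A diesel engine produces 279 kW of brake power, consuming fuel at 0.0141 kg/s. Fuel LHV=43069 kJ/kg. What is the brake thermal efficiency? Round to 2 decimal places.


eta_BTE = (BP / (mf * LHV)) * 100
Denominator = 0.0141 * 43069 = 607.2729 kW
eta_BTE = (279 / 607.2729) * 100 = 45.94%


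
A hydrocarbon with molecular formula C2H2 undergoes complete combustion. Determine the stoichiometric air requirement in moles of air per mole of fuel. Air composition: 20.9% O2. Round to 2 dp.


Balanced combustion: C2H2 + 2.5 O2 -> 2 CO2 + 1 H2O
O2 needed = C + H/4 = 2 + 2/4 = 2.50 moles
Air moles = O2 / 0.209 = 2.50 / 0.209 = 11.96 moles air


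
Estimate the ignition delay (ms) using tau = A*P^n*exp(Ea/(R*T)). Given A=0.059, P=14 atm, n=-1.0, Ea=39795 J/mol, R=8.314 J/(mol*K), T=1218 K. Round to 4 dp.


tau = A * P^n * exp(Ea/(R*T))
P^n = 14^(-1.0) = 0.07142857
Ea/(R*T) = 39795/(8.314*1218) = 3.929807
exp(Ea/(R*T)) = 50.897144
tau = 0.059 * 0.07142857 * 50.897144 = 0.2145 ms


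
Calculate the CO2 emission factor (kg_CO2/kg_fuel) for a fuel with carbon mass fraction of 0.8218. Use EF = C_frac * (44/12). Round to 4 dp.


EF = C_frac * (M_CO2 / M_C)
EF = 0.8218 * (44/12)
EF = 0.8218 * 3.666667 = 3.0133 kg_CO2/kg_fuel


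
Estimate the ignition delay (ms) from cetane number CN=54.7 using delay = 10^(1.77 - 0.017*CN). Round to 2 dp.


delay = 10^(1.77 - 0.017*CN)
Exponent = 1.77 - 0.017*54.7 = 0.8401
delay = 10^0.8401 = 6.92 ms


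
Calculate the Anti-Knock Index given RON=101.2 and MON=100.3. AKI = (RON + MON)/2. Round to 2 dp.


AKI = (RON + MON) / 2
AKI = (101.2 + 100.3) / 2
AKI = 201.5 / 2 = 100.75


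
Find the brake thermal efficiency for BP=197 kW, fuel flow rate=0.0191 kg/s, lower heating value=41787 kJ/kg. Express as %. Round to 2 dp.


eta_BTE = (BP / (mf * LHV)) * 100
Denominator = 0.0191 * 41787 = 798.1317 kW
eta_BTE = (197 / 798.1317) * 100 = 24.68%


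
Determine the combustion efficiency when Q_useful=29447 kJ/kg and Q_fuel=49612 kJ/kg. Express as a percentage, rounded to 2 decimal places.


Efficiency = (Q_useful / Q_fuel) * 100
Efficiency = (29447 / 49612) * 100
Efficiency = 0.5935 * 100 = 59.35%


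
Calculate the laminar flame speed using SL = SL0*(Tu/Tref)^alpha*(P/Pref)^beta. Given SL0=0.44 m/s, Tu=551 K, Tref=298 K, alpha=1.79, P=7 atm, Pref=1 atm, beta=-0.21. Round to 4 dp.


SL = SL0 * (Tu/Tref)^alpha * (P/Pref)^beta
T ratio = 551/298 = 1.84899329
(T ratio)^alpha = 1.84899329^1.79 = 3.004791
(P/Pref)^beta = 7^(-0.21) = 0.664553
SL = 0.44 * 3.004791 * 0.664553 = 0.8786 m/s


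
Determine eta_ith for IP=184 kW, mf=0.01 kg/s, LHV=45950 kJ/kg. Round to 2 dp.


eta_ith = (IP / (mf * LHV)) * 100
Denominator = 0.01 * 45950 = 459.5000 kW
eta_ith = (184 / 459.5000) * 100 = 40.04%


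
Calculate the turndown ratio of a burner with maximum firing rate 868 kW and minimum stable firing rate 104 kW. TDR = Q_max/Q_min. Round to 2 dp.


TDR = Q_max / Q_min
TDR = 868 / 104 = 8.35


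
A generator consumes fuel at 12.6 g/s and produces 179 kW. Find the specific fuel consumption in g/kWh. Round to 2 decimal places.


SFC = (mf / BP) * 3600
Rate = 12.6 / 179 = 0.070391 g/(s*kW)
SFC = 0.070391 * 3600 = 253.41 g/kWh


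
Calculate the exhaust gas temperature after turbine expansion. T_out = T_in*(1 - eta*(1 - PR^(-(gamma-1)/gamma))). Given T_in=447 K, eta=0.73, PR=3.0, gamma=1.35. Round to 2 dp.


T_out = T_in * (1 - eta * (1 - PR^(-(gamma-1)/gamma)))
Exponent = -(1.35-1)/1.35 = -0.25925926
PR^exp = 3.0^(-0.25925926) = 0.75214556
Factor = 1 - 0.73*(1 - 0.75214556) = 0.81906626
T_out = 447 * 0.81906626 = 366.12 K


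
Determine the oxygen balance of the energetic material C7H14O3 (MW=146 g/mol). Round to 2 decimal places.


OB = -1600 * (2C + H/2 - O) / MW
Inner = 2*7 + 14/2 - 3 = 18.00
OB = -1600 * 18.00 / 146 = -197.26%


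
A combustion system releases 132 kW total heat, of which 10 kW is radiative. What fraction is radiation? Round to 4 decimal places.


f_rad = Q_rad / Q_total
f_rad = 10 / 132 = 0.0758


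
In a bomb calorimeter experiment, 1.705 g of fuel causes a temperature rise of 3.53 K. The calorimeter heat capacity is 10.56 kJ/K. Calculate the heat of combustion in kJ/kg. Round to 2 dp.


Hc = C_cal * delta_T / m_fuel
Q_released = 10.56 * 3.53 = 37.2768 kJ
m_fuel = 1.705 g = 1.705/1000 kg = 0.001705 kg
Hc = 37.2768 / 0.001705 = 21863.23 kJ/kg


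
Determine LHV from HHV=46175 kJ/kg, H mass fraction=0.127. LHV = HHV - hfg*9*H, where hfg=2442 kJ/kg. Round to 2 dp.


LHV = HHV - hfg * 9 * H
Water correction = 2442 * 9 * 0.127 = 2791.206 kJ/kg
LHV = 46175 - 2791.206 = 43383.79 kJ/kg


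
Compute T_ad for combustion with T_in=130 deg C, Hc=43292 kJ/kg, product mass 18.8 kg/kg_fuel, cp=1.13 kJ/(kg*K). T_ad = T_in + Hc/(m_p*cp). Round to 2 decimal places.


T_ad = T_in + Hc / (m_p * cp)
Denominator = 18.8 * 1.13 = 21.2440
Temperature rise = 43292 / 21.2440 = 2037.85 K
T_ad = 130 + 2037.85 = 2167.85 deg C


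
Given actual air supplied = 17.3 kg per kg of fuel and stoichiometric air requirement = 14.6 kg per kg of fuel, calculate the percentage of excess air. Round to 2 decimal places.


Excess air = actual - stoichiometric = 17.3 - 14.6 = 2.70 kg/kg fuel
Excess air % = (excess / stoich) * 100 = (2.70 / 14.6) * 100 = 18.49%


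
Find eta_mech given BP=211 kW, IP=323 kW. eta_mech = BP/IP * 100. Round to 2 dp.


eta_mech = (BP / IP) * 100
Ratio = 211 / 323 = 0.6533
eta_mech = 0.6533 * 100 = 65.33%


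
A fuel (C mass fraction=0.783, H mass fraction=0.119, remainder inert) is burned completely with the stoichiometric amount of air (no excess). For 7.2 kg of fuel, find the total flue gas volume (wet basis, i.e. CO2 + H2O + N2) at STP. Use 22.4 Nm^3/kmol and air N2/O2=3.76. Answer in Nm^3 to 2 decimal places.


Per kg fuel: CO2 = (C/12 kmol)*22.4 = (0.783/12)*22.4 = 1.46160 Nm^3
Per kg fuel: H2O = (H/2 kmol)*22.4 = (0.119/2)*22.4 = 1.33280 Nm^3
O2 needed per kg fuel = C/12 + H/4 = 0.783/12 + 0.119/4 = 0.09500000 kmol
Per kg fuel: N2 = O2*3.76*22.4 = 0.09500000*3.76*22.4 = 8.00128 Nm^3
Total per kg = 1.46160 + 1.33280 + 8.00128 = 10.79568 Nm^3
Total = 10.79568 * 7.2 = 77.73 Nm^3


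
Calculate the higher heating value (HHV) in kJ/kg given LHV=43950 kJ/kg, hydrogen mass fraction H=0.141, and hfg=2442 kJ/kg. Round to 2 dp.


HHV = LHV + hfg * 9 * H
Water addition = 2442 * 9 * 0.141 = 3098.898 kJ/kg
HHV = 43950 + 3098.898 = 47048.90 kJ/kg


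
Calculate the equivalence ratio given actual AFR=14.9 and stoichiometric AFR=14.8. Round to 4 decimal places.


phi = AFR_stoich / AFR_actual
phi = 14.8 / 14.9 = 0.9933


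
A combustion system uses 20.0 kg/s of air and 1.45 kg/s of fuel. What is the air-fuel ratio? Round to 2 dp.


AFR = m_air / m_fuel
AFR = 20.0 / 1.45 = 13.79


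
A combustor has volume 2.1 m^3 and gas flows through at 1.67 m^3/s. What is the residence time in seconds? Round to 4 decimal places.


tau = V / Q_flow
tau = 2.1 / 1.67 = 1.2575 s


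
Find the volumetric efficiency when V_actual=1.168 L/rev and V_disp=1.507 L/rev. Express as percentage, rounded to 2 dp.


eta_v = (V_actual / V_disp) * 100
Ratio = 1.168 / 1.507 = 0.7750
eta_v = 0.7750 * 100 = 77.50%


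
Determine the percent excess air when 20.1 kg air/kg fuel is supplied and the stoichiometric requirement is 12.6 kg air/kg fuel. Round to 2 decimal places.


Excess air = actual - stoichiometric = 20.1 - 12.6 = 7.50 kg/kg fuel
Excess air % = (excess / stoich) * 100 = (7.50 / 12.6) * 100 = 59.52%


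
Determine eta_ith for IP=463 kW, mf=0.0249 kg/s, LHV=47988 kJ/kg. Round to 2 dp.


eta_ith = (IP / (mf * LHV)) * 100
Denominator = 0.0249 * 47988 = 1194.9012 kW
eta_ith = (463 / 1194.9012) * 100 = 38.75%


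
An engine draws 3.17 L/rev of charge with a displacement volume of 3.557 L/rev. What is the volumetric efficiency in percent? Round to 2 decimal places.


eta_v = (V_actual / V_disp) * 100
Ratio = 3.17 / 3.557 = 0.8912
eta_v = 0.8912 * 100 = 89.12%


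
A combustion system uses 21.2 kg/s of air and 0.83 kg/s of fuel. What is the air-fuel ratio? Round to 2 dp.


AFR = m_air / m_fuel
AFR = 21.2 / 0.83 = 25.54


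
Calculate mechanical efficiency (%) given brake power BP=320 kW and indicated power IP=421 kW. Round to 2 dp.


eta_mech = (BP / IP) * 100
Ratio = 320 / 421 = 0.7601
eta_mech = 0.7601 * 100 = 76.01%


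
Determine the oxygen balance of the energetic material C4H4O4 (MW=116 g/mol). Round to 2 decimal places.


OB = -1600 * (2C + H/2 - O) / MW
Inner = 2*4 + 4/2 - 4 = 6.00
OB = -1600 * 6.00 / 116 = -82.76%


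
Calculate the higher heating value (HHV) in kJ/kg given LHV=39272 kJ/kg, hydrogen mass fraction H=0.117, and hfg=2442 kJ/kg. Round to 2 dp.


HHV = LHV + hfg * 9 * H
Water addition = 2442 * 9 * 0.117 = 2571.426 kJ/kg
HHV = 39272 + 2571.426 = 41843.43 kJ/kg


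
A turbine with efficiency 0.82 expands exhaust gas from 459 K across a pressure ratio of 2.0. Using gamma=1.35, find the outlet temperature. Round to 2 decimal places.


T_out = T_in * (1 - eta * (1 - PR^(-(gamma-1)/gamma)))
Exponent = -(1.35-1)/1.35 = -0.25925926
PR^exp = 2.0^(-0.25925926) = 0.83551680
Factor = 1 - 0.82*(1 - 0.83551680) = 0.86512378
T_out = 459 * 0.86512378 = 397.09 K


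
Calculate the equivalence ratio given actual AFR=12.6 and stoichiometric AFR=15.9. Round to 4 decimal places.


phi = AFR_stoich / AFR_actual
phi = 15.9 / 12.6 = 1.2619


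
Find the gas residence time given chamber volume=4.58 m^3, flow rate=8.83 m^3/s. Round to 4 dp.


tau = V / Q_flow
tau = 4.58 / 8.83 = 0.5187 s


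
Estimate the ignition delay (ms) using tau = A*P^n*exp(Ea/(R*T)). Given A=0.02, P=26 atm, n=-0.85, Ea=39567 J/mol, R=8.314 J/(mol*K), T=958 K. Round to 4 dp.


tau = A * P^n * exp(Ea/(R*T))
P^n = 26^(-0.85) = 0.06270074
Ea/(R*T) = 39567/(8.314*958) = 4.967726
exp(Ea/(R*T)) = 143.699676
tau = 0.02 * 0.06270074 * 143.699676 = 0.1802 ms


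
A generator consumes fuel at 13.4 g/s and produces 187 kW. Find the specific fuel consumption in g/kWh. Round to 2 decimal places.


SFC = (mf / BP) * 3600
Rate = 13.4 / 187 = 0.071658 g/(s*kW)
SFC = 0.071658 * 3600 = 257.97 g/kWh


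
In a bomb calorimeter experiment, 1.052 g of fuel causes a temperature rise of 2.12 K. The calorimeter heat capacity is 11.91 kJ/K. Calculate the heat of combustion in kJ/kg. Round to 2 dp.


Hc = C_cal * delta_T / m_fuel
Q_released = 11.91 * 2.12 = 25.2492 kJ
m_fuel = 1.052 g = 1.052/1000 kg = 0.001052 kg
Hc = 25.2492 / 0.001052 = 24001.14 kJ/kg


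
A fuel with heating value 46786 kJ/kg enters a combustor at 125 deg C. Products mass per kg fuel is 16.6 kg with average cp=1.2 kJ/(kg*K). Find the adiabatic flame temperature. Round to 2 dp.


T_ad = T_in + Hc / (m_p * cp)
Denominator = 16.6 * 1.2 = 19.9200
Temperature rise = 46786 / 19.9200 = 2348.69 K
T_ad = 125 + 2348.69 = 2473.69 deg C


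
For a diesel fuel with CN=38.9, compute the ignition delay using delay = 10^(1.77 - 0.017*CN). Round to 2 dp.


delay = 10^(1.77 - 0.017*CN)
Exponent = 1.77 - 0.017*38.9 = 1.1087
delay = 10^1.1087 = 12.84 ms


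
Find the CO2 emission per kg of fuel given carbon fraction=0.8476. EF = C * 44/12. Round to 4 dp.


EF = C_frac * (M_CO2 / M_C)
EF = 0.8476 * (44/12)
EF = 0.8476 * 3.666667 = 3.1079 kg_CO2/kg_fuel


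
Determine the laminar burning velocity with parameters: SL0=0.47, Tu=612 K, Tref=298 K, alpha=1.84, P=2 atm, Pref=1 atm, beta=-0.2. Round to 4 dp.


SL = SL0 * (Tu/Tref)^alpha * (P/Pref)^beta
T ratio = 612/298 = 2.05369128
(T ratio)^alpha = 2.05369128^1.84 = 3.758934
(P/Pref)^beta = 2^(-0.2) = 0.870551
SL = 0.47 * 3.758934 * 0.870551 = 1.5380 m/s


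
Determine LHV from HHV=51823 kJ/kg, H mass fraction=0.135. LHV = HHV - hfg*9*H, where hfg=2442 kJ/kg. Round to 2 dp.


LHV = HHV - hfg * 9 * H
Water correction = 2442 * 9 * 0.135 = 2967.030 kJ/kg
LHV = 51823 - 2967.030 = 48855.97 kJ/kg


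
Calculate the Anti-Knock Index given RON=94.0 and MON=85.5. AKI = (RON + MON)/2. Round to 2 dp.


AKI = (RON + MON) / 2
AKI = (94.0 + 85.5) / 2
AKI = 179.5 / 2 = 89.75


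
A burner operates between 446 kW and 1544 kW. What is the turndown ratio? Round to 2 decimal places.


TDR = Q_max / Q_min
TDR = 1544 / 446 = 3.46


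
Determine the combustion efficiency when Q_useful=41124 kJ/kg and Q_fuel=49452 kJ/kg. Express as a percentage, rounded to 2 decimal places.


Efficiency = (Q_useful / Q_fuel) * 100
Efficiency = (41124 / 49452) * 100
Efficiency = 0.8316 * 100 = 83.16%


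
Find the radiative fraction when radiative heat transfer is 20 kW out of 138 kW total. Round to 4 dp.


f_rad = Q_rad / Q_total
f_rad = 20 / 138 = 0.1449


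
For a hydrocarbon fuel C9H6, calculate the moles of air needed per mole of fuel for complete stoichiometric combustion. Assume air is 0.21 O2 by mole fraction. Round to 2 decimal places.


Balanced combustion: C9H6 + 10.5 O2 -> 9 CO2 + 3 H2O
O2 needed = C + H/4 = 9 + 6/4 = 10.50 moles
Air moles = O2 / 0.21 = 10.50 / 0.21 = 50.00 moles air


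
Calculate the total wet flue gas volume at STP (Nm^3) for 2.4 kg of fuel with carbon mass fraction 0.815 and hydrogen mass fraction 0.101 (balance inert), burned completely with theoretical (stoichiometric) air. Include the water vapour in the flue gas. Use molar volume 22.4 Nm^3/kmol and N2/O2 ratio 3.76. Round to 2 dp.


Per kg fuel: CO2 = (C/12 kmol)*22.4 = (0.815/12)*22.4 = 1.52133 Nm^3
Per kg fuel: H2O = (H/2 kmol)*22.4 = (0.101/2)*22.4 = 1.13120 Nm^3
O2 needed per kg fuel = C/12 + H/4 = 0.815/12 + 0.101/4 = 0.09316667 kmol
Per kg fuel: N2 = O2*3.76*22.4 = 0.09316667*3.76*22.4 = 7.84687 Nm^3
Total per kg = 1.52133 + 1.13120 + 7.84687 = 10.49940 Nm^3
Total = 10.49940 * 2.4 = 25.20 Nm^3


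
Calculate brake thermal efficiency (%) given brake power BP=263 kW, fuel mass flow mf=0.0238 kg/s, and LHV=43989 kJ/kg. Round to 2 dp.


eta_BTE = (BP / (mf * LHV)) * 100
Denominator = 0.0238 * 43989 = 1046.9382 kW
eta_BTE = (263 / 1046.9382) * 100 = 25.12%


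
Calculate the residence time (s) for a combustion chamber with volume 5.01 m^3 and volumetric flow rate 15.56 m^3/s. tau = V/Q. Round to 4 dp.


tau = V / Q_flow
tau = 5.01 / 15.56 = 0.3220 s


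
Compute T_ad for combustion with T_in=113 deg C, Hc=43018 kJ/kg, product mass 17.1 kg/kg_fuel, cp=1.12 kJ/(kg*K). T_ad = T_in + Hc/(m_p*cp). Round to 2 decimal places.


T_ad = T_in + Hc / (m_p * cp)
Denominator = 17.1 * 1.12 = 19.1520
Temperature rise = 43018 / 19.1520 = 2246.14 K
T_ad = 113 + 2246.14 = 2359.14 deg C


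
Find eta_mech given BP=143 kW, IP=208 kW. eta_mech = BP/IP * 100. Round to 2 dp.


eta_mech = (BP / IP) * 100
Ratio = 143 / 208 = 0.6875
eta_mech = 0.6875 * 100 = 68.75%


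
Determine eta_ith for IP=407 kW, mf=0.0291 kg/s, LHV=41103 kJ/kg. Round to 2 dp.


eta_ith = (IP / (mf * LHV)) * 100
Denominator = 0.0291 * 41103 = 1196.0973 kW
eta_ith = (407 / 1196.0973) * 100 = 34.03%


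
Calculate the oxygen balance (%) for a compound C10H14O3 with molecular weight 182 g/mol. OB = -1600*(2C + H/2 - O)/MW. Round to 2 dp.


OB = -1600 * (2C + H/2 - O) / MW
Inner = 2*10 + 14/2 - 3 = 24.00
OB = -1600 * 24.00 / 182 = -210.99%


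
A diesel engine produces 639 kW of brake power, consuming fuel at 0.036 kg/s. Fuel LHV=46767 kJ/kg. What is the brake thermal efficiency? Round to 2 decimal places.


eta_BTE = (BP / (mf * LHV)) * 100
Denominator = 0.036 * 46767 = 1683.6120 kW
eta_BTE = (639 / 1683.6120) * 100 = 37.95%


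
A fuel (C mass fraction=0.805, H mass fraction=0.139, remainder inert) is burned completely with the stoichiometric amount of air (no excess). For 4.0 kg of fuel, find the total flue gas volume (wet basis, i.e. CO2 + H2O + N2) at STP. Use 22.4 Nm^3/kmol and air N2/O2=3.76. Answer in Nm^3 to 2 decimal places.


Per kg fuel: CO2 = (C/12 kmol)*22.4 = (0.805/12)*22.4 = 1.50267 Nm^3
Per kg fuel: H2O = (H/2 kmol)*22.4 = (0.139/2)*22.4 = 1.55680 Nm^3
O2 needed per kg fuel = C/12 + H/4 = 0.805/12 + 0.139/4 = 0.10183333 kmol
Per kg fuel: N2 = O2*3.76*22.4 = 0.10183333*3.76*22.4 = 8.57681 Nm^3
Total per kg = 1.50267 + 1.55680 + 8.57681 = 11.63628 Nm^3
Total = 11.63628 * 4.0 = 46.55 Nm^3


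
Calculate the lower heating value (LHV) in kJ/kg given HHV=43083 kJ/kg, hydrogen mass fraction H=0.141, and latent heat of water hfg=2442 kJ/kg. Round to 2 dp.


LHV = HHV - hfg * 9 * H
Water correction = 2442 * 9 * 0.141 = 3098.898 kJ/kg
LHV = 43083 - 3098.898 = 39984.10 kJ/kg


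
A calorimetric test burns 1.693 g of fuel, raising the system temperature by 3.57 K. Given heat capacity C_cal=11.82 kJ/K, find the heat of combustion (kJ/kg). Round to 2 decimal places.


Hc = C_cal * delta_T / m_fuel
Q_released = 11.82 * 3.57 = 42.1974 kJ
m_fuel = 1.693 g = 1.693/1000 kg = 0.001693 kg
Hc = 42.1974 / 0.001693 = 24924.63 kJ/kg


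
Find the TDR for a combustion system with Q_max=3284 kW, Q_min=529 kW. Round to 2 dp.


TDR = Q_max / Q_min
TDR = 3284 / 529 = 6.21


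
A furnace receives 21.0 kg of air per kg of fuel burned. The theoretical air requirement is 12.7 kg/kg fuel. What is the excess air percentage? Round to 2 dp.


Excess air = actual - stoichiometric = 21.0 - 12.7 = 8.30 kg/kg fuel
Excess air % = (excess / stoich) * 100 = (8.30 / 12.7) * 100 = 65.35%
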